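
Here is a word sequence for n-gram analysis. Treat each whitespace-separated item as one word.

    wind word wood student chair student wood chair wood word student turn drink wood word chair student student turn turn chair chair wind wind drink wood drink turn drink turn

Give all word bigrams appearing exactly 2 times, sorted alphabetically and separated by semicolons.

Bigram counts meeting the condition (exactly 2 times):
  chair student: 2
  drink turn: 2
  drink wood: 2
  student turn: 2
  turn drink: 2
  wood word: 2

chair student; drink turn; drink wood; student turn; turn drink; wood word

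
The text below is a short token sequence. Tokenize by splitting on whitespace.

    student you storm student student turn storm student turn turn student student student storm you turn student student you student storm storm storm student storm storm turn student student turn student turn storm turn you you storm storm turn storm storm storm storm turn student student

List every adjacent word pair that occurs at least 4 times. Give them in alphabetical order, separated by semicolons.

Bigram counts meeting the condition (at least 4 times):
  storm storm: 7
  storm turn: 4
  student student: 6
  student turn: 4
  turn student: 5

storm storm; storm turn; student student; student turn; turn student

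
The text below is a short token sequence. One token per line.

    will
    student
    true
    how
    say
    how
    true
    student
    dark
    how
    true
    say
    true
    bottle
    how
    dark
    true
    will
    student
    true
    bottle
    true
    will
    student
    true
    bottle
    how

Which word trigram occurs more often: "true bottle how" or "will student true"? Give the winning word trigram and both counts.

"true bottle how": 2 occurrences
"will student true": 3 occurrences

"will student true" (3 vs 2)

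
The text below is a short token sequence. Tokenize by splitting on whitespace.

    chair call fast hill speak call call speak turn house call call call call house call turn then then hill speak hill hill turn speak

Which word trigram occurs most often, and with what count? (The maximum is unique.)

Trigram frequencies (highest first):
  call call call: 2
  chair call fast: 1
  call fast hill: 1
  fast hill speak: 1
  hill speak call: 1
  speak call call: 1
  … (16 more, each ≤ 1)

"call call call", 2 times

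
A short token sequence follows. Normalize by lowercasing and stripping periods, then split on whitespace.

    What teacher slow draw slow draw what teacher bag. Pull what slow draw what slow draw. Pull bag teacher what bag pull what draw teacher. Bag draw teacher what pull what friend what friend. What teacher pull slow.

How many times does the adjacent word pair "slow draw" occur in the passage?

4

Scanning the 37 overlapping bigram windows for "slow draw":
  position 3–4: slow draw
  position 5–6: slow draw
  position 12–13: slow draw
  position 15–16: slow draw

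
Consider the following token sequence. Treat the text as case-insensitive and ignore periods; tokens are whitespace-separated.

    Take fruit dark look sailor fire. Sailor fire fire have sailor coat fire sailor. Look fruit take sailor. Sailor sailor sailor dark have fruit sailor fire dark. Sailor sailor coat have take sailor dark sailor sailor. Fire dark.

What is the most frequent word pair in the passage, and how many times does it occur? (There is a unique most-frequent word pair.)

Bigram frequencies (highest first):
  sailor sailor: 5
  sailor fire: 4
  fire sailor: 2
  sailor coat: 2
  take sailor: 2
  sailor dark: 2
  … (18 more, each ≤ 2)

"sailor sailor", 5 times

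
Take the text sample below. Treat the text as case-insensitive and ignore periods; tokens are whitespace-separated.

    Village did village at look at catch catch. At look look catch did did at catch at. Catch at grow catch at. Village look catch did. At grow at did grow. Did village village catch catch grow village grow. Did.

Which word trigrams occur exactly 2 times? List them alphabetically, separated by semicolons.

Trigram counts meeting the condition (exactly 2 times):
  at catch at: 2
  look catch did: 2

at catch at; look catch did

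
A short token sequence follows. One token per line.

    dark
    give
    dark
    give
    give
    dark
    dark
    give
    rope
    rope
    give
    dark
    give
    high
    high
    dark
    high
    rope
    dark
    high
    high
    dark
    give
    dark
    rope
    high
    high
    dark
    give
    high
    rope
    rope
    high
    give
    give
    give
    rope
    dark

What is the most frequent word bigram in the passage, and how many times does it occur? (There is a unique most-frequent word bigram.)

"dark give", 6 times

Bigram frequencies (highest first):
  dark give: 6
  give dark: 4
  give give: 3
  high high: 3
  high dark: 3
  give rope: 2
  … (10 more, each ≤ 2)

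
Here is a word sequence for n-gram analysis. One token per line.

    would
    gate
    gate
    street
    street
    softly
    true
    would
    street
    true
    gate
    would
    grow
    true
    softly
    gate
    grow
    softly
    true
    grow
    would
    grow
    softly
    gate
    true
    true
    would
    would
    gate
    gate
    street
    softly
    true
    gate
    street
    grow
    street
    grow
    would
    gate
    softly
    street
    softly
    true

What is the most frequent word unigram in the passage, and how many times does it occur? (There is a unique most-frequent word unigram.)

"gate", 9 times

Unigram frequencies (highest first):
  gate: 9
  true: 8
  would: 7
  street: 7
  softly: 7
  grow: 6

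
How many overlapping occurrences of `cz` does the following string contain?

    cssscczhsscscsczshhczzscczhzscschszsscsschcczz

5

Sliding a length-2 window over the 46 characters (45 positions):
  position 6–7: cz
  position 15–16: cz
  position 20–21: cz
  position 25–26: cz
  position 44–45: cz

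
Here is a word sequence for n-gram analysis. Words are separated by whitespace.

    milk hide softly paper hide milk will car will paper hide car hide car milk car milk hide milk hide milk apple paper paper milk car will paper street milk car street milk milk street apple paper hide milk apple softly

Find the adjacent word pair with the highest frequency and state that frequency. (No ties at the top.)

"hide milk", 4 times

Bigram frequencies (highest first):
  hide milk: 4
  milk hide: 3
  paper hide: 3
  milk car: 3
  car will: 2
  will paper: 2
  … (18 more, each ≤ 2)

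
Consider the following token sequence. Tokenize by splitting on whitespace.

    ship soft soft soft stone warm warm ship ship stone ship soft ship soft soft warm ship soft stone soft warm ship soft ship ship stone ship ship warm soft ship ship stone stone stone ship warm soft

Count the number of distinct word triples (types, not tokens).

38 tokens → 36 trigram windows in total.
Repeated trigrams (each contributes count−1 duplicates):
  ship ship stone: 3
  ship soft ship: 2
  ship soft soft: 2
  ship stone ship: 2
  ship warm soft: 2
  soft ship ship: 2
  soft warm ship: 2
  warm ship soft: 2
9 duplicate windows → 36 − 9 = 27 distinct.

27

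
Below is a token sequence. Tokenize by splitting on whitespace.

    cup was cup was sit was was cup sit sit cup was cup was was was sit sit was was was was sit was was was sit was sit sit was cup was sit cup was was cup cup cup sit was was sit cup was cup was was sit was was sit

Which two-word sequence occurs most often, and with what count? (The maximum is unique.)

"was was", 12 times

Bigram frequencies (highest first):
  was was: 12
  was sit: 9
  cup was: 8
  sit was: 7
  was cup: 6
  sit sit: 3
  … (3 more, each ≤ 3)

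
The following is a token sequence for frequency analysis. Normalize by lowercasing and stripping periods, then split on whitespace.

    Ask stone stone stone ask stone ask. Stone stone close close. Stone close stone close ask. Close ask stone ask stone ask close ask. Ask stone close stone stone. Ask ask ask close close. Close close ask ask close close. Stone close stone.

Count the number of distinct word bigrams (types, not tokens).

9

43 tokens → 42 bigram windows in total.
Repeated bigrams (each contributes count−1 duplicates):
  ask stone: 6
  close close: 5
  close stone: 5
  stone ask: 5
  stone close: 5
  ask ask: 4
  ask close: 4
  close ask: 4
  … (1 more repeated)
33 duplicate windows → 42 − 33 = 9 distinct.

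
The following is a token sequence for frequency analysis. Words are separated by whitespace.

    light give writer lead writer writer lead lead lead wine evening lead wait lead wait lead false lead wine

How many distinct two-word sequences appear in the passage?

13

19 tokens → 18 bigram windows in total.
Repeated bigrams (each contributes count−1 duplicates):
  lead lead: 2
  lead wait: 2
  lead wine: 2
  wait lead: 2
  writer lead: 2
5 duplicate windows → 18 − 5 = 13 distinct.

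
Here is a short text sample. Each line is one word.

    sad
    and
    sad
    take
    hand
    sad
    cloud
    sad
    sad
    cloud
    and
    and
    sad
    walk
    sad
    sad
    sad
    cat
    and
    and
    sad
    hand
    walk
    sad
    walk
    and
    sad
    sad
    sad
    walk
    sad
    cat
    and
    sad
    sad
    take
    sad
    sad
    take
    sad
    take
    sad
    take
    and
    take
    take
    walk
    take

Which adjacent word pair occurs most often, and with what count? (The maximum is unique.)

"sad sad", 7 times

Bigram frequencies (highest first):
  sad sad: 7
  and sad: 5
  sad take: 5
  sad walk: 3
  walk sad: 3
  take sad: 3
  … (17 more, each ≤ 2)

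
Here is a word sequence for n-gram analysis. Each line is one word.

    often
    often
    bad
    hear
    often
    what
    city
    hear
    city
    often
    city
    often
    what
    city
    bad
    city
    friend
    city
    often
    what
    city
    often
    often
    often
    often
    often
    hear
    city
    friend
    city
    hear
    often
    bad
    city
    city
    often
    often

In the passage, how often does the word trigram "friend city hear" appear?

1

Scanning the 35 overlapping trigram windows for "friend city hear":
  position 29–31: friend city hear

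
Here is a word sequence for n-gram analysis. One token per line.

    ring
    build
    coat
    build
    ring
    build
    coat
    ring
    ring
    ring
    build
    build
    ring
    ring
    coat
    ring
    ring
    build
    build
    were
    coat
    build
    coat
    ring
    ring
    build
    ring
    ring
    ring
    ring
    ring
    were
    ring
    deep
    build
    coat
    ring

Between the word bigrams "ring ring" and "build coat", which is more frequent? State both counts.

"ring ring" (9 vs 4)

"ring ring": 9 occurrences
"build coat": 4 occurrences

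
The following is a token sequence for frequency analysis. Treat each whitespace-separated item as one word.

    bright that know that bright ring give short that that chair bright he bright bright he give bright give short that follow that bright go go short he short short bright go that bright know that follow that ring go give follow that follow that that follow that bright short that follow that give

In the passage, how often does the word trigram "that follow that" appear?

5

Scanning the 52 overlapping trigram windows for "that follow that":
  position 21–23: that follow that
  position 36–38: that follow that
  position 43–45: that follow that
  position 46–48: that follow that
  position 51–53: that follow that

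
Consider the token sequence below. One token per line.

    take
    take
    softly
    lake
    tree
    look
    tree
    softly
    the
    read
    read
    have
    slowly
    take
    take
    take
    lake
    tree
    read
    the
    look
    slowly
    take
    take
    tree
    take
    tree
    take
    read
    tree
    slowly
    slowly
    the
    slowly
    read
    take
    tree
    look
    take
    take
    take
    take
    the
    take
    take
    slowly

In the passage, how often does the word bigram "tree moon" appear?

0

Scanning the 45 overlapping bigram windows for "tree moon":
  (none found)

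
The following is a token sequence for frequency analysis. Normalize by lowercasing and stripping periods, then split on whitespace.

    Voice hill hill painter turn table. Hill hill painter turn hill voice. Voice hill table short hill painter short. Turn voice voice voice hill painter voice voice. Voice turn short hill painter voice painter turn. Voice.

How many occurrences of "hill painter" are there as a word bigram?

Scanning the 35 overlapping bigram windows for "hill painter":
  position 3–4: hill painter
  position 8–9: hill painter
  position 17–18: hill painter
  position 24–25: hill painter
  position 31–32: hill painter

5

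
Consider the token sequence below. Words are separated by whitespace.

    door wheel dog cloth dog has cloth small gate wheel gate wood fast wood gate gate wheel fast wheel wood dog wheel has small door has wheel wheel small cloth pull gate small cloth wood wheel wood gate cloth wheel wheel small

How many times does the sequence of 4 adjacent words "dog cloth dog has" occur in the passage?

Scanning the 39 overlapping 4-gram windows for "dog cloth dog has":
  position 3–6: dog cloth dog has

1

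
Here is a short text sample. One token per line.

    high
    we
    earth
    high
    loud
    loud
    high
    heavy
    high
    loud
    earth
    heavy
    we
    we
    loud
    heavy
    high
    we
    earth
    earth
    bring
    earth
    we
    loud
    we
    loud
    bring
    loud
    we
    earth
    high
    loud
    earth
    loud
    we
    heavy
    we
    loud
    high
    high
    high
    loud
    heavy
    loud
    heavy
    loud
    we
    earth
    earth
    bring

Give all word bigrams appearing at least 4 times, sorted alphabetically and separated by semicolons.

high loud; loud we; we earth; we loud

Bigram counts meeting the condition (at least 4 times):
  high loud: 4
  loud we: 4
  we earth: 4
  we loud: 4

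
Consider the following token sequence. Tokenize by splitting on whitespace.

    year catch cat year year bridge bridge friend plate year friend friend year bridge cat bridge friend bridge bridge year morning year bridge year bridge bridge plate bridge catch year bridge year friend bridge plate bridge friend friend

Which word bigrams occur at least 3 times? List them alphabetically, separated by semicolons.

Bigram counts meeting the condition (at least 3 times):
  bridge bridge: 3
  bridge friend: 3
  bridge year: 3
  year bridge: 5

bridge bridge; bridge friend; bridge year; year bridge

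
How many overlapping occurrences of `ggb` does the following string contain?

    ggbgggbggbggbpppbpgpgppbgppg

4

Sliding a length-3 window over the 28 characters (26 positions):
  position 1–3: ggb
  position 5–7: ggb
  position 8–10: ggb
  position 11–13: ggb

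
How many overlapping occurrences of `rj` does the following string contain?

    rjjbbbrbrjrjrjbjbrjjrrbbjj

Sliding a length-2 window over the 26 characters (25 positions):
  position 1–2: rj
  position 9–10: rj
  position 11–12: rj
  position 13–14: rj
  position 18–19: rj

5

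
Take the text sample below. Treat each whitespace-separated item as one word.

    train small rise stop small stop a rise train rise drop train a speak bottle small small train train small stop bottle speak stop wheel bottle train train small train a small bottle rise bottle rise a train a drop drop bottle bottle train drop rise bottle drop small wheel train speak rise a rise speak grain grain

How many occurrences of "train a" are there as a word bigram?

Scanning the 57 overlapping bigram windows for "train a":
  position 12–13: train a
  position 30–31: train a
  position 38–39: train a

3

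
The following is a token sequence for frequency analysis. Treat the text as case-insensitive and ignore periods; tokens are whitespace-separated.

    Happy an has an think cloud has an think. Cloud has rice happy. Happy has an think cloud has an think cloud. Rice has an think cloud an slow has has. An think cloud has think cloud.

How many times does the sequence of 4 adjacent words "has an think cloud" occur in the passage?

Scanning the 34 overlapping 4-gram windows for "has an think cloud":
  position 3–6: has an think cloud
  position 7–10: has an think cloud
  position 15–18: has an think cloud
  position 19–22: has an think cloud
  position 24–27: has an think cloud
  position 31–34: has an think cloud

6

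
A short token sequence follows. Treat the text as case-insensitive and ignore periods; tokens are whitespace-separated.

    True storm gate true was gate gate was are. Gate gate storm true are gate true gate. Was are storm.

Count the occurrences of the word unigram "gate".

Scanning the 20 tokens for "gate":
  position 3: gate
  position 6: gate
  position 7: gate
  position 10: gate
  position 11: gate
  position 15: gate
  position 17: gate

7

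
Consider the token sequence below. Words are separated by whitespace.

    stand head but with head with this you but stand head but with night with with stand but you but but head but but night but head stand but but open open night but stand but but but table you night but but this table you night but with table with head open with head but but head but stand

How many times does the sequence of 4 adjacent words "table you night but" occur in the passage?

2

Scanning the 57 overlapping 4-gram windows for "table you night but":
  position 39–42: table you night but
  position 45–48: table you night but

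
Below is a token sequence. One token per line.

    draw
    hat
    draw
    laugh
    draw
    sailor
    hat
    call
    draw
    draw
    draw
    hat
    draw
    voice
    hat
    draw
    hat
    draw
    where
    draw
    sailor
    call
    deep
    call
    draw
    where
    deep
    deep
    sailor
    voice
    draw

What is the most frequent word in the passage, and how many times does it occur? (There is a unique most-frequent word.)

Unigram frequencies (highest first):
  draw: 12
  hat: 5
  sailor: 3
  call: 3
  deep: 3
  voice: 2
  … (2 more, each ≤ 2)

"draw", 12 times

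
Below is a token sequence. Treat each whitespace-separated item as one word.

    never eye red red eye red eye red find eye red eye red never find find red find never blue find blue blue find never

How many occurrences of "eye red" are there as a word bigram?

5

Scanning the 24 overlapping bigram windows for "eye red":
  position 2–3: eye red
  position 5–6: eye red
  position 7–8: eye red
  position 10–11: eye red
  position 12–13: eye red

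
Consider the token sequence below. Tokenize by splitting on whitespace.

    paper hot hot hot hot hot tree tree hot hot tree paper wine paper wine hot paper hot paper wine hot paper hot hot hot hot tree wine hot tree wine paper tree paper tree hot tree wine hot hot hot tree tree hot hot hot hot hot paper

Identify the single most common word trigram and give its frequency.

"hot hot hot", 9 times

Trigram frequencies (highest first):
  hot hot hot: 9
  hot hot tree: 4
  hot tree wine: 3
  paper hot hot: 2
  hot tree tree: 2
  tree tree hot: 2
  … (20 more, each ≤ 2)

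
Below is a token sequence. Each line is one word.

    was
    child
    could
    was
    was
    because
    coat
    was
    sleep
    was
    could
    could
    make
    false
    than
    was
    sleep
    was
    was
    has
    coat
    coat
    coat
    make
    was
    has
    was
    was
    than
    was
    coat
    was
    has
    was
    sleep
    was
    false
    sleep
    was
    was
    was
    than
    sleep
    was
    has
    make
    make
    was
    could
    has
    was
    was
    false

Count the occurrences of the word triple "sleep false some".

0

Scanning the 51 overlapping trigram windows for "sleep false some":
  (none found)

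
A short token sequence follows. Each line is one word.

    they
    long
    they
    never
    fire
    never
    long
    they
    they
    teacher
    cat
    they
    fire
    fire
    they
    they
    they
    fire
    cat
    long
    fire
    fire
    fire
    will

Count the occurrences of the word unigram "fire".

Scanning the 24 tokens for "fire":
  position 5: fire
  position 13: fire
  position 14: fire
  position 18: fire
  position 21: fire
  position 22: fire
  position 23: fire

7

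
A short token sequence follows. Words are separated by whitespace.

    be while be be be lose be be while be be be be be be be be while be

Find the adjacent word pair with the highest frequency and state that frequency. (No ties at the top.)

Bigram frequencies (highest first):
  be be: 10
  be while: 3
  while be: 3
  be lose: 1
  lose be: 1

"be be", 10 times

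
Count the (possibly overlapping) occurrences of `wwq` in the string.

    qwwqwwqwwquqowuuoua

3

Sliding a length-3 window over the 19 characters (17 positions):
  position 2–4: wwq
  position 5–7: wwq
  position 8–10: wwq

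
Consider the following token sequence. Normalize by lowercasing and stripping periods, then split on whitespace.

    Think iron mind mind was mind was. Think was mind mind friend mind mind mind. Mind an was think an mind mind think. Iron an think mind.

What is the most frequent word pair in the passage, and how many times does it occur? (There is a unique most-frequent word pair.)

Bigram frequencies (highest first):
  mind mind: 6
  think iron: 2
  mind was: 2
  was mind: 2
  was think: 2
  iron mind: 1
  … (11 more, each ≤ 1)

"mind mind", 6 times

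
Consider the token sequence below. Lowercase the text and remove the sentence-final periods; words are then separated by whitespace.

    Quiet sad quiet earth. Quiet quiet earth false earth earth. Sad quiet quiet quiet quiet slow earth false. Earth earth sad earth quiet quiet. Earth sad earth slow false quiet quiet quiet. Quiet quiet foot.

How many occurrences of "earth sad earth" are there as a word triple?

2

Scanning the 33 overlapping trigram windows for "earth sad earth":
  position 20–22: earth sad earth
  position 25–27: earth sad earth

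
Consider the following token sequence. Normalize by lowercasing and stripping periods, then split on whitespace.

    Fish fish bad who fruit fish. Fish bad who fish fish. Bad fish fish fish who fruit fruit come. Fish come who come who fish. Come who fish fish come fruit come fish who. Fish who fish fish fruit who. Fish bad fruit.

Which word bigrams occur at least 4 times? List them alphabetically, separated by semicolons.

Bigram counts meeting the condition (at least 4 times):
  fish bad: 4
  fish fish: 7
  who fish: 6

fish bad; fish fish; who fish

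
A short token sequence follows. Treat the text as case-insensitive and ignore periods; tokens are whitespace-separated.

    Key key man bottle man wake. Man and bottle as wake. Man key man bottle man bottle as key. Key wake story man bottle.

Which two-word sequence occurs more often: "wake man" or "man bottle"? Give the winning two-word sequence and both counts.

"wake man": 2 occurrences
"man bottle": 4 occurrences

"man bottle" (4 vs 2)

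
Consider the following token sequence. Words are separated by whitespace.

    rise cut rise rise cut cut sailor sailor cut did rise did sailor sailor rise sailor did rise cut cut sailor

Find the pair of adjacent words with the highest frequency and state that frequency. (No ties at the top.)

Bigram frequencies (highest first):
  rise cut: 3
  cut cut: 2
  cut sailor: 2
  sailor sailor: 2
  did rise: 2
  cut rise: 1
  … (8 more, each ≤ 1)

"rise cut", 3 times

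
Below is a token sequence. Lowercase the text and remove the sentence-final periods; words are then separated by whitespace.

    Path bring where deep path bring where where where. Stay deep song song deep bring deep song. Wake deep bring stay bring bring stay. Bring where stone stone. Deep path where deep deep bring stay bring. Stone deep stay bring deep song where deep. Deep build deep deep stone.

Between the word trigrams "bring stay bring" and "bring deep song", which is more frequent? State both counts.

"bring stay bring": 3 occurrences
"bring deep song": 2 occurrences

"bring stay bring" (3 vs 2)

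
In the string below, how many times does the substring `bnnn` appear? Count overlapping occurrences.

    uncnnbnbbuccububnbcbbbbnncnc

0

Sliding a length-4 window over the 28 characters (25 positions):
  (no match at any position)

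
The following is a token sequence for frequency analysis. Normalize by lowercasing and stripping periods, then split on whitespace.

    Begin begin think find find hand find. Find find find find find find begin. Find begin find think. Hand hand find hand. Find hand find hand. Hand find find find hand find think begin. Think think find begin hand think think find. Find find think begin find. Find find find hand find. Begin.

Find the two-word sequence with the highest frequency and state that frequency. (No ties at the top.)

Bigram frequencies (highest first):
  find find: 14
  hand find: 7
  find hand: 6
  find begin: 4
  think find: 3
  begin find: 3
  … (9 more, each ≤ 3)

"find find", 14 times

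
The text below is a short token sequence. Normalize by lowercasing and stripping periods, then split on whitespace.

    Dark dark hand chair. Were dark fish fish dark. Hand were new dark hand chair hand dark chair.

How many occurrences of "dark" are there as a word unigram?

Scanning the 18 tokens for "dark":
  position 1: dark
  position 2: dark
  position 6: dark
  position 9: dark
  position 13: dark
  position 17: dark

6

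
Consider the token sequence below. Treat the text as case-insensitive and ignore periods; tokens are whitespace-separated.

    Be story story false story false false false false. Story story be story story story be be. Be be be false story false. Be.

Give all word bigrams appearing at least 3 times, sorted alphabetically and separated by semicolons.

be be; false false; false story; story false; story story

Bigram counts meeting the condition (at least 3 times):
  be be: 4
  false false: 3
  false story: 3
  story false: 3
  story story: 4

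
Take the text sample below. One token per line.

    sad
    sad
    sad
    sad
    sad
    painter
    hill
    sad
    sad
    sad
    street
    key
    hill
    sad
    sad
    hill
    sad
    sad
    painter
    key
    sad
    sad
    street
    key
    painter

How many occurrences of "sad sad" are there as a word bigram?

Scanning the 24 overlapping bigram windows for "sad sad":
  position 1–2: sad sad
  position 2–3: sad sad
  position 3–4: sad sad
  position 4–5: sad sad
  position 8–9: sad sad
  position 9–10: sad sad
  position 14–15: sad sad
  position 17–18: sad sad
  position 21–22: sad sad

9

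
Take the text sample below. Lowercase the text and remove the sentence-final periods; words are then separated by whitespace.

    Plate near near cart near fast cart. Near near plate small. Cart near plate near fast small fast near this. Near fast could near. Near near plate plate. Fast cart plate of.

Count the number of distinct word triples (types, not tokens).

32 tokens → 30 trigram windows in total.
Repeated trigrams (each contributes count−1 duplicates):
  near near plate: 2
1 duplicate windows → 30 − 1 = 29 distinct.

29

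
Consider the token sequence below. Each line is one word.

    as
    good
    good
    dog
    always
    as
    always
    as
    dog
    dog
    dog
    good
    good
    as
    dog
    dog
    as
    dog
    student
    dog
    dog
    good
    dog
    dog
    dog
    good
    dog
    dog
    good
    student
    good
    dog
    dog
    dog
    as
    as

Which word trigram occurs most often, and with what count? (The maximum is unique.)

Trigram frequencies (highest first):
  dog dog good: 4
  dog dog dog: 3
  good dog dog: 3
  as dog dog: 2
  dog dog as: 2
  dog good dog: 2
  … (18 more, each ≤ 1)

"dog dog good", 4 times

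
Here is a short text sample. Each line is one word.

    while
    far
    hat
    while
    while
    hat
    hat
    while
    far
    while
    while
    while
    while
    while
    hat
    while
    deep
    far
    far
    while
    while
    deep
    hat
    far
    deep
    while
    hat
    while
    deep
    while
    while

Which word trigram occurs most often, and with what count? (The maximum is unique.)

"while while while", 3 times

Trigram frequencies (highest first):
  while while while: 3
  while while hat: 2
  far while while: 2
  while hat while: 2
  hat while deep: 2
  while far hat: 1
  … (17 more, each ≤ 1)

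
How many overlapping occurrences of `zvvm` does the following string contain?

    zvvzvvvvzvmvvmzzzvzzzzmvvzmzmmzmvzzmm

0

Sliding a length-4 window over the 37 characters (34 positions):
  (no match at any position)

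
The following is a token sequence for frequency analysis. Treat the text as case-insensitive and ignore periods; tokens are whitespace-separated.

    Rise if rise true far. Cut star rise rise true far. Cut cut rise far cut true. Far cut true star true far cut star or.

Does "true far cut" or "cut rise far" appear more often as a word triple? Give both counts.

"true far cut" (4 vs 1)

"true far cut": 4 occurrences
"cut rise far": 1 occurrence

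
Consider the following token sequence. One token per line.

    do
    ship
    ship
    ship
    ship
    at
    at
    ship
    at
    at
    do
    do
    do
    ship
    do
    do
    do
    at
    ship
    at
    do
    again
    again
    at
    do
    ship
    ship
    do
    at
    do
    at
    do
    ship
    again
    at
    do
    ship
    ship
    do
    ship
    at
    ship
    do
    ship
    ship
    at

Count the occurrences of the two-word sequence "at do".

Scanning the 45 overlapping bigram windows for "at do":
  position 10–11: at do
  position 20–21: at do
  position 24–25: at do
  position 29–30: at do
  position 31–32: at do
  position 35–36: at do

6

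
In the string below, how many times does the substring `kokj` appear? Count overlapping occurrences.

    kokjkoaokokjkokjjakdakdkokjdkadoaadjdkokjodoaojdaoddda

5

Sliding a length-4 window over the 54 characters (51 positions):
  position 1–4: kokj
  position 9–12: kokj
  position 13–16: kokj
  position 24–27: kokj
  position 38–41: kokj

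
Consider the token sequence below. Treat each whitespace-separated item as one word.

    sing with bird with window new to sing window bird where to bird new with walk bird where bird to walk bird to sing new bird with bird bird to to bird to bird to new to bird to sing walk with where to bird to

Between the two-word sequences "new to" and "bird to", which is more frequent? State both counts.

"new to": 2 occurrences
"bird to": 7 occurrences

"bird to" (7 vs 2)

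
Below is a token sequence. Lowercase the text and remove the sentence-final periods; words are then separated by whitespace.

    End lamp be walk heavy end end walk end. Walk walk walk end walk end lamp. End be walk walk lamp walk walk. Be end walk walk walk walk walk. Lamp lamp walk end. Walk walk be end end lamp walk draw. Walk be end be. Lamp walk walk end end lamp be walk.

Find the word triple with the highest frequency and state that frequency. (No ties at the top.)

"walk walk walk", 4 times

Trigram frequencies (highest first):
  walk walk walk: 4
  walk end walk: 3
  end walk walk: 3
  walk be end: 3
  end lamp be: 2
  lamp be walk: 2
  … (29 more, each ≤ 2)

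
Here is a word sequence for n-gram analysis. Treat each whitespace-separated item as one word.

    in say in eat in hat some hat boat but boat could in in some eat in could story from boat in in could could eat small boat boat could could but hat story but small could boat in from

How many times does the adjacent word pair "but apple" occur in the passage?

Scanning the 39 overlapping bigram windows for "but apple":
  (none found)

0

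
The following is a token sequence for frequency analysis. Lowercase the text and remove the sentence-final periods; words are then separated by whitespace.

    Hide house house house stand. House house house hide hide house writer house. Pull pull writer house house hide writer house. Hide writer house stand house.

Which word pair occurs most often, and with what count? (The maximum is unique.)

"house house", 5 times

Bigram frequencies (highest first):
  house house: 5
  writer house: 4
  house hide: 3
  hide house: 2
  house stand: 2
  stand house: 2
  … (6 more, each ≤ 2)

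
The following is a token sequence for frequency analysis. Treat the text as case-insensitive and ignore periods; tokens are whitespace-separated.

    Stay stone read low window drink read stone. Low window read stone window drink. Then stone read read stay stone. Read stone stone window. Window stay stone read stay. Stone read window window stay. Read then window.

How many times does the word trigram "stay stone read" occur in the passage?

Scanning the 35 overlapping trigram windows for "stay stone read":
  position 1–3: stay stone read
  position 19–21: stay stone read
  position 26–28: stay stone read
  position 29–31: stay stone read

4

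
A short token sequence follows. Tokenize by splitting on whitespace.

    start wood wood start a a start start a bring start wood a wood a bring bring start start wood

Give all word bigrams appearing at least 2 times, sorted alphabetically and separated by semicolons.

Bigram counts meeting the condition (at least 2 times):
  a bring: 2
  bring start: 2
  start a: 2
  start start: 2
  start wood: 3
  wood a: 2

a bring; bring start; start a; start start; start wood; wood a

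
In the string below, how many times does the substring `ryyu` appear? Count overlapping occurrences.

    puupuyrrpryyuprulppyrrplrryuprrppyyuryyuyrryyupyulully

3

Sliding a length-4 window over the 54 characters (51 positions):
  position 10–13: ryyu
  position 37–40: ryyu
  position 43–46: ryyu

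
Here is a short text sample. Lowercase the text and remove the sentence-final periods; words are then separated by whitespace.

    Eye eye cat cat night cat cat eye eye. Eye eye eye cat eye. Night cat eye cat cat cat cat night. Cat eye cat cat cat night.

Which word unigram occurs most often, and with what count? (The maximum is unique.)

Unigram frequencies (highest first):
  cat: 14
  eye: 10
  night: 4

"cat", 14 times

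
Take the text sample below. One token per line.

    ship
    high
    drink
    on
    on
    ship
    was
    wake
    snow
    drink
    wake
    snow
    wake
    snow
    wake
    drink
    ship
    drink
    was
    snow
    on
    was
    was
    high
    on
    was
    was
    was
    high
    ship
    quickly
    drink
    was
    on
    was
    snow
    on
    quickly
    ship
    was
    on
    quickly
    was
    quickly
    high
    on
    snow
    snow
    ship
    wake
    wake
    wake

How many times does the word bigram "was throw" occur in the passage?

Scanning the 51 overlapping bigram windows for "was throw":
  (none found)

0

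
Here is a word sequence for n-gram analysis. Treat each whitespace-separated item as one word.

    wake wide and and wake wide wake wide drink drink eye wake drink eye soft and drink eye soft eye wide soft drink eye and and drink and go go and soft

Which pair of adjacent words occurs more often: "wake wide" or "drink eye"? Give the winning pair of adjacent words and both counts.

"wake wide": 3 occurrences
"drink eye": 4 occurrences

"drink eye" (4 vs 3)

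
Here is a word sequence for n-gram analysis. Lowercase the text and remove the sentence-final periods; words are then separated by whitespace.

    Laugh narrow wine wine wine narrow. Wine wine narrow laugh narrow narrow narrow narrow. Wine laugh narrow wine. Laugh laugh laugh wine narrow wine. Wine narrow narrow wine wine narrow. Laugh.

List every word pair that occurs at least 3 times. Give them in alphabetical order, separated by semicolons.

Bigram counts meeting the condition (at least 3 times):
  laugh narrow: 3
  narrow narrow: 4
  narrow wine: 6
  wine narrow: 5
  wine wine: 5

laugh narrow; narrow narrow; narrow wine; wine narrow; wine wine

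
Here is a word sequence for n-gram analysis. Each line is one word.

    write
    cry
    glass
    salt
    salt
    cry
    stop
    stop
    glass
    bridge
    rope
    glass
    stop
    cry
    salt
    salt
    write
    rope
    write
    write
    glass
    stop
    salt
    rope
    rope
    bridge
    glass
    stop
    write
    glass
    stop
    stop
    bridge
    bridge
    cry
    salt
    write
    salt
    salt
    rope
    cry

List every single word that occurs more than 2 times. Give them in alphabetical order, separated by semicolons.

Unigram counts meeting the condition (more than 2 times):
  bridge: 4
  cry: 5
  glass: 6
  rope: 5
  salt: 8
  stop: 7
  write: 6

bridge; cry; glass; rope; salt; stop; write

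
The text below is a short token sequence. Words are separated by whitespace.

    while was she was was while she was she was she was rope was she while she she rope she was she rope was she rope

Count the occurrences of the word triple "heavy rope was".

0

Scanning the 24 overlapping trigram windows for "heavy rope was":
  (none found)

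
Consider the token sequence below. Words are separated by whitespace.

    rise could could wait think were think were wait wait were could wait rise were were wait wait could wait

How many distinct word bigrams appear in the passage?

20 tokens → 19 bigram windows in total.
Repeated bigrams (each contributes count−1 duplicates):
  could wait: 3
  think were: 2
  wait wait: 2
  were wait: 2
5 duplicate windows → 19 − 5 = 14 distinct.

14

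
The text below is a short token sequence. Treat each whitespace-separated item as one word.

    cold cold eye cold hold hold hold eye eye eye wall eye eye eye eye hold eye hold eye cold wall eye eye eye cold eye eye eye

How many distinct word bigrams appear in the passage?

28 tokens → 27 bigram windows in total.
Repeated bigrams (each contributes count−1 duplicates):
  eye eye: 9
  eye cold: 3
  hold eye: 3
  cold eye: 2
  eye hold: 2
  hold hold: 2
  wall eye: 2
16 duplicate windows → 27 − 16 = 11 distinct.

11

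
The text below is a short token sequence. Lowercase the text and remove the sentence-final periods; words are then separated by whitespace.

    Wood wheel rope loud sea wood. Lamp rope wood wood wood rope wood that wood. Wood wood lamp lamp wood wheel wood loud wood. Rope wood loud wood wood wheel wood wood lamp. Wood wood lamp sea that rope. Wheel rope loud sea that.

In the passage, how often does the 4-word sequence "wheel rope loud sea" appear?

2

Scanning the 41 overlapping 4-gram windows for "wheel rope loud sea":
  position 2–5: wheel rope loud sea
  position 40–43: wheel rope loud sea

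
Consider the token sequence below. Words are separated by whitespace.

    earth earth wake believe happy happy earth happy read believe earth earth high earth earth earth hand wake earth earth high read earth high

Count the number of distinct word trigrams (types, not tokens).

24 tokens → 22 trigram windows in total.
Repeated trigrams (each contributes count−1 duplicates):
  earth earth high: 2
1 duplicate windows → 22 − 1 = 21 distinct.

21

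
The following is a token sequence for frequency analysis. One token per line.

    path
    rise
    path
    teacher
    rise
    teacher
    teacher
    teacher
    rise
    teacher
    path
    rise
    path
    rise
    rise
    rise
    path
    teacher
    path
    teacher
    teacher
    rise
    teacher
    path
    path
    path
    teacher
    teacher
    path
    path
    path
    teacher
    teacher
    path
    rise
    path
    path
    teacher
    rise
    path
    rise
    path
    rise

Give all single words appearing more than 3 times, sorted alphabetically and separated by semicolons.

Unigram counts meeting the condition (more than 3 times):
  path: 17
  rise: 12
  teacher: 14

path; rise; teacher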